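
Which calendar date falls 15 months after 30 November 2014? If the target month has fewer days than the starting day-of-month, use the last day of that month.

February 29, 2016

Adding 15 months from November 30, 2014.
month 11 + 15 = 26, which is month 2 of year 2016 → February 2016.
February 2016 has only 29 days (2016 is a leap year — relevant if February), and the start was day 30, so the date clamps to February 29, 2016.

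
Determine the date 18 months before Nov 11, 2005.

Counting back 18 months from November 11, 2005.
month 11 − 18 = -7, which is month 5 of year 2004 → May 2004.
Day 11 is valid in May, giving May 11, 2004.

May 11, 2004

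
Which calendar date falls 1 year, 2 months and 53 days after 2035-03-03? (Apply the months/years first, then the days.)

Adding 1 year, 2 months and 53 days from March 3, 2035: first the month/year part, then the days.
+1 year → 2036; month 3 + 2 = 5 → May 2036.
Day 3 is valid in May, giving May 3, 2036.
Now add 53 days from May 3, 2036.
May has 31 days, so 31 − 3 = 28 days remain after May 3, 2036; 53 − 28 = 25 left.
25 days into June 2036 → June 25, 2036.

June 25, 2036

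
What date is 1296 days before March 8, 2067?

Counting back 1296 days from March 8, 2067.
Going back 8 days from March 8, 2067 reaches the end of the previous month; 1296 − 8 = 1288 left.
February 2067 has 28 days (2067 is not a leap year): 1288 − 28 = 1260 left.
January 2067 has 31 days: 1260 − 31 = 1229 left.
December 2066 has 31 days: 1229 − 31 = 1198 left.
November 2066 has 30 days: 1198 − 30 = 1168 left.
October 2066 has 31 days: 1168 − 31 = 1137 left.
September 2066 has 30 days: 1137 − 30 = 1107 left.
August 2066 has 31 days: 1107 − 31 = 1076 left.
July 2066 has 31 days: 1076 − 31 = 1045 left.
June 2066 has 30 days: 1045 − 30 = 1015 left.
May 2066 has 31 days: 1015 − 31 = 984 left.
April 2066 has 30 days: 984 − 30 = 954 left.
March 2066 has 31 days: 954 − 31 = 923 left.
February 2066 has 28 days (2066 is not a leap year): 923 − 28 = 895 left.
January 2066 has 31 days: 895 − 31 = 864 left.
December 2065 has 31 days: 864 − 31 = 833 left.
November 2065 has 30 days: 833 − 30 = 803 left.
October 2065 has 31 days: 803 − 31 = 772 left.
September 2065 has 30 days: 772 − 30 = 742 left.
August 2065 has 31 days: 742 − 31 = 711 left.
July 2065 has 31 days: 711 − 31 = 680 left.
June 2065 has 30 days: 680 − 30 = 650 left.
May 2065 has 31 days: 650 − 31 = 619 left.
April 2065 has 30 days: 619 − 30 = 589 left.
March 2065 has 31 days: 589 − 31 = 558 left.
February 2065 has 28 days (2065 is not a leap year): 558 − 28 = 530 left.
January 2065 has 31 days: 530 − 31 = 499 left.
December 2064 has 31 days: 499 − 31 = 468 left.
November 2064 has 30 days: 468 − 30 = 438 left.
October 2064 has 31 days: 438 − 31 = 407 left.
September 2064 has 30 days: 407 − 30 = 377 left.
August 2064 has 31 days: 377 − 31 = 346 left.
July 2064 has 31 days: 346 − 31 = 315 left.
June 2064 has 30 days: 315 − 30 = 285 left.
May 2064 has 31 days: 285 − 31 = 254 left.
April 2064 has 30 days: 254 − 30 = 224 left.
March 2064 has 31 days: 224 − 31 = 193 left.
February 2064 has 29 days (2064 is a leap year): 193 − 29 = 164 left.
January 2064 has 31 days: 164 − 31 = 133 left.
December 2063 has 31 days: 133 − 31 = 102 left.
November 2063 has 30 days: 102 − 30 = 72 left.
October 2063 has 31 days: 72 − 31 = 41 left.
September 2063 has 30 days: 41 − 30 = 11 left.
August 2063 has 31 days; 31 − 11 = 20 → August 20, 2063.

August 20, 2063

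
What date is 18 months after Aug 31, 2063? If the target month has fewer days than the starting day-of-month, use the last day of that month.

February 28, 2065

Adding 18 months from August 31, 2063.
month 8 + 18 = 26, which is month 2 of year 2065 → February 2065.
February 2065 has only 28 days (2065 is not a leap year — relevant if February), and the start was day 31, so the date clamps to February 28, 2065.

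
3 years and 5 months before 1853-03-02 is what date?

Subtracting 3 years and 5 months from March 2, 1853.
-3 years → 1850; month 3 − 5 = -2, which is month 10 of year 1849 → October 1849.
Day 2 is valid in October, giving October 2, 1849.

October 2, 1849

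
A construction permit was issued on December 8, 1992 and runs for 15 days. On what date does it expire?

Advancing 15 days from December 8, 1992.
December has 31 days; 8 + 15 = 23, still in December.

December 23, 1992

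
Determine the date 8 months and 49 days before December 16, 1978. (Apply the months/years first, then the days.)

Subtracting 8 months and 49 days from December 16, 1978: first the month/year part, then the days.
month 12 − 8 = 4 → April 1978.
Day 16 is valid in April, giving April 16, 1978.
Now subtract 49 days from April 16, 1978.
Going back 16 days from April 16, 1978 reaches the end of the previous month; 49 − 16 = 33 left.
March 1978 has 31 days: 33 − 31 = 2 left.
February 1978 has 28 days; 28 − 2 = 26 → February 26, 1978.

February 26, 1978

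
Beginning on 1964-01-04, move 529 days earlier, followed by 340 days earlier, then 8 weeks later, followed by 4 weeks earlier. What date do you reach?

Subtracting 529 days from January 4, 1964:
Going back 4 days from January 4, 1964 reaches the end of the previous month; 529 − 4 = 525 left.
December 1963 has 31 days: 525 − 31 = 494 left.
November 1963 has 30 days: 494 − 30 = 464 left.
October 1963 has 31 days: 464 − 31 = 433 left.
September 1963 has 30 days: 433 − 30 = 403 left.
August 1963 has 31 days: 403 − 31 = 372 left.
July 1963 has 31 days: 372 − 31 = 341 left.
June 1963 has 30 days: 341 − 30 = 311 left.
May 1963 has 31 days: 311 − 31 = 280 left.
April 1963 has 30 days: 280 − 30 = 250 left.
March 1963 has 31 days: 250 − 31 = 219 left.
February 1963 has 28 days (1963 is not a leap year): 219 − 28 = 191 left.
January 1963 has 31 days: 191 − 31 = 160 left.
December 1962 has 31 days: 160 − 31 = 129 left.
November 1962 has 30 days: 129 − 30 = 99 left.
October 1962 has 31 days: 99 − 31 = 68 left.
September 1962 has 30 days: 68 − 30 = 38 left.
August 1962 has 31 days: 38 − 31 = 7 left.
July 1962 has 31 days; 31 − 7 = 24 → July 24, 1962.
Subtracting 340 days from July 24, 1962:
Going back 24 days from July 24, 1962 reaches the end of the previous month; 340 − 24 = 316 left.
June 1962 has 30 days: 316 − 30 = 286 left.
May 1962 has 31 days: 286 − 31 = 255 left.
April 1962 has 30 days: 255 − 30 = 225 left.
March 1962 has 31 days: 225 − 31 = 194 left.
February 1962 has 28 days (1962 is not a leap year): 194 − 28 = 166 left.
January 1962 has 31 days: 166 − 31 = 135 left.
December 1961 has 31 days: 135 − 31 = 104 left.
November 1961 has 30 days: 104 − 30 = 74 left.
October 1961 has 31 days: 74 − 31 = 43 left.
September 1961 has 30 days: 43 − 30 = 13 left.
August 1961 has 31 days; 31 − 13 = 18 → August 18, 1961.
Counting forward 8 weeks (= 56 days) from August 18, 1961:
August has 31 days, so 31 − 18 = 13 days remain after August 18, 1961; 56 − 13 = 43 left.
September 1961 has 30 days: 43 − 30 = 13 left.
13 days into October 1961 → October 13, 1961.
Subtracting 4 weeks (= 28 days) from October 13, 1961:
Going back 13 days from October 13, 1961 reaches the end of the previous month; 28 − 13 = 15 left.
September 1961 has 30 days; 30 − 15 = 15 → September 15, 1961.

September 15, 1961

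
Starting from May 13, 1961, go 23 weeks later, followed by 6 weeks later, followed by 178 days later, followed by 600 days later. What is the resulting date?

January 19, 1964

Adding 23 weeks (= 161 days) from May 13, 1961:
May has 31 days, so 31 − 13 = 18 days remain after May 13, 1961; 161 − 18 = 143 left.
June 1961 has 30 days: 143 − 30 = 113 left.
July 1961 has 31 days: 113 − 31 = 82 left.
August 1961 has 31 days: 82 − 31 = 51 left.
September 1961 has 30 days: 51 − 30 = 21 left.
21 days into October 1961 → October 21, 1961.
Counting forward 6 weeks (= 42 days) from October 21, 1961:
October has 31 days, so 31 − 21 = 10 days remain after October 21, 1961; 42 − 10 = 32 left.
November 1961 has 30 days: 32 − 30 = 2 left.
2 days into December 1961 → December 2, 1961.
Advancing 178 days from December 2, 1961:
December has 31 days, so 31 − 2 = 29 days remain after December 2, 1961; 178 − 29 = 149 left.
January 1962 has 31 days: 149 − 31 = 118 left.
February 1962 has 28 days (1962 is not a leap year): 118 − 28 = 90 left.
March 1962 has 31 days: 90 − 31 = 59 left.
April 1962 has 30 days: 59 − 30 = 29 left.
29 days into May 1962 → May 29, 1962.
Advancing 600 days from May 29, 1962:
May has 31 days, so 31 − 29 = 2 days remain after May 29, 1962; 600 − 2 = 598 left.
June 1962 has 30 days: 598 − 30 = 568 left.
July 1962 has 31 days: 568 − 31 = 537 left.
August 1962 has 31 days: 537 − 31 = 506 left.
September 1962 has 30 days: 506 − 30 = 476 left.
October 1962 has 31 days: 476 − 31 = 445 left.
November 1962 has 30 days: 445 − 30 = 415 left.
December 1962 has 31 days: 415 − 31 = 384 left.
January 1963 has 31 days: 384 − 31 = 353 left.
February 1963 has 28 days (1963 is not a leap year): 353 − 28 = 325 left.
March 1963 has 31 days: 325 − 31 = 294 left.
April 1963 has 30 days: 294 − 30 = 264 left.
May 1963 has 31 days: 264 − 31 = 233 left.
June 1963 has 30 days: 233 − 30 = 203 left.
July 1963 has 31 days: 203 − 31 = 172 left.
August 1963 has 31 days: 172 − 31 = 141 left.
September 1963 has 30 days: 141 − 30 = 111 left.
October 1963 has 31 days: 111 − 31 = 80 left.
November 1963 has 30 days: 80 − 30 = 50 left.
December 1963 has 31 days: 50 − 31 = 19 left.
19 days into January 1964 → January 19, 1964.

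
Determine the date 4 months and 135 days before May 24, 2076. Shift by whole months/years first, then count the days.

Subtracting 4 months and 135 days from May 24, 2076: first the month/year part, then the days.
month 5 − 4 = 1 → January 2076.
Day 24 is valid in January, giving January 24, 2076.
Now subtract 135 days from January 24, 2076.
Going back 24 days from January 24, 2076 reaches the end of the previous month; 135 − 24 = 111 left.
December 2075 has 31 days: 111 − 31 = 80 left.
November 2075 has 30 days: 80 − 30 = 50 left.
October 2075 has 31 days: 50 − 31 = 19 left.
September 2075 has 30 days; 30 − 19 = 11 → September 11, 2075.

September 11, 2075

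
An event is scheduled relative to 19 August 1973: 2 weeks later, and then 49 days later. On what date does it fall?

Advancing 2 weeks (= 14 days) from August 19, 1973:
August has 31 days, so 31 − 19 = 12 days remain after August 19, 1973; 14 − 12 = 2 left.
2 days into September 1973 → September 2, 1973.
Advancing 49 days from September 2, 1973:
September has 30 days, so 30 − 2 = 28 days remain after September 2, 1973; 49 − 28 = 21 left.
21 days into October 1973 → October 21, 1973.

October 21, 1973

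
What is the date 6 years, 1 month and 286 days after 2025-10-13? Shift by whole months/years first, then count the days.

August 25, 2032

Adding 6 years, 1 month and 286 days from October 13, 2025: first the month/year part, then the days.
+6 years → 2031; month 10 + 1 = 11 → November 2031.
Day 13 is valid in November, giving November 13, 2031.
Now add 286 days from November 13, 2031.
November has 30 days, so 30 − 13 = 17 days remain after November 13, 2031; 286 − 17 = 269 left.
December 2031 has 31 days: 269 − 31 = 238 left.
January 2032 has 31 days: 238 − 31 = 207 left.
February 2032 has 29 days (2032 is a leap year): 207 − 29 = 178 left.
March 2032 has 31 days: 178 − 31 = 147 left.
April 2032 has 30 days: 147 − 30 = 117 left.
May 2032 has 31 days: 117 − 31 = 86 left.
June 2032 has 30 days: 86 − 30 = 56 left.
July 2032 has 31 days: 56 − 31 = 25 left.
25 days into August 2032 → August 25, 2032.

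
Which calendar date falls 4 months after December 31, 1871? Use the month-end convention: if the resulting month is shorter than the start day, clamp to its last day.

Advancing 4 months from December 31, 1871.
month 12 + 4 = 16, which is month 4 of year 1872 → April 1872.
April 1872 has only 30 days and the start was day 31, so the date clamps to April 30, 1872.

April 30, 1872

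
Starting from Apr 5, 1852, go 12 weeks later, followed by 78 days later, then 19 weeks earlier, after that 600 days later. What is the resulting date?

December 25, 1853

Advancing 12 weeks (= 84 days) from April 5, 1852:
April has 30 days, so 30 − 5 = 25 days remain after April 5, 1852; 84 − 25 = 59 left.
May 1852 has 31 days: 59 − 31 = 28 left.
28 days into June 1852 → June 28, 1852.
Advancing 78 days from June 28, 1852:
June has 30 days, so 30 − 28 = 2 days remain after June 28, 1852; 78 − 2 = 76 left.
July 1852 has 31 days: 76 − 31 = 45 left.
August 1852 has 31 days: 45 − 31 = 14 left.
14 days into September 1852 → September 14, 1852.
Counting back 19 weeks (= 133 days) from September 14, 1852:
Going back 14 days from September 14, 1852 reaches the end of the previous month; 133 − 14 = 119 left.
August 1852 has 31 days: 119 − 31 = 88 left.
July 1852 has 31 days: 88 − 31 = 57 left.
June 1852 has 30 days: 57 − 30 = 27 left.
May 1852 has 31 days; 31 − 27 = 4 → May 4, 1852.
Counting forward 600 days from May 4, 1852:
May has 31 days, so 31 − 4 = 27 days remain after May 4, 1852; 600 − 27 = 573 left.
June 1852 has 30 days: 573 − 30 = 543 left.
July 1852 has 31 days: 543 − 31 = 512 left.
August 1852 has 31 days: 512 − 31 = 481 left.
September 1852 has 30 days: 481 − 30 = 451 left.
October 1852 has 31 days: 451 − 31 = 420 left.
November 1852 has 30 days: 420 − 30 = 390 left.
December 1852 has 31 days: 390 − 31 = 359 left.
January 1853 has 31 days: 359 − 31 = 328 left.
February 1853 has 28 days (1853 is not a leap year): 328 − 28 = 300 left.
March 1853 has 31 days: 300 − 31 = 269 left.
April 1853 has 30 days: 269 − 30 = 239 left.
May 1853 has 31 days: 239 − 31 = 208 left.
June 1853 has 30 days: 208 − 30 = 178 left.
July 1853 has 31 days: 178 − 31 = 147 left.
August 1853 has 31 days: 147 − 31 = 116 left.
September 1853 has 30 days: 116 − 30 = 86 left.
October 1853 has 31 days: 86 − 31 = 55 left.
November 1853 has 30 days: 55 − 30 = 25 left.
25 days into December 1853 → December 25, 1853.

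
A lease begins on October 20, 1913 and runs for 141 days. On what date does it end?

March 10, 1914

Advancing 141 days from October 20, 1913.
October has 31 days, so 31 − 20 = 11 days remain after October 20, 1913; 141 − 11 = 130 left.
November 1913 has 30 days: 130 − 30 = 100 left.
December 1913 has 31 days: 100 − 31 = 69 left.
January 1914 has 31 days: 69 − 31 = 38 left.
February 1914 has 28 days (1914 is not a leap year): 38 − 28 = 10 left.
10 days into March 1914 → March 10, 1914.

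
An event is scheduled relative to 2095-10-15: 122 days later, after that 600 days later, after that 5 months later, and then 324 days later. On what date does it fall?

January 24, 2099

Advancing 122 days from October 15, 2095:
October has 31 days, so 31 − 15 = 16 days remain after October 15, 2095; 122 − 16 = 106 left.
November 2095 has 30 days: 106 − 30 = 76 left.
December 2095 has 31 days: 76 − 31 = 45 left.
January 2096 has 31 days: 45 − 31 = 14 left.
14 days into February 2096 → February 14, 2096.
Adding 600 days from February 14, 2096:
February has 29 days, so 29 − 14 = 15 days remain after February 14, 2096; 600 − 15 = 585 left.
March 2096 has 31 days: 585 − 31 = 554 left.
April 2096 has 30 days: 554 − 30 = 524 left.
May 2096 has 31 days: 524 − 31 = 493 left.
June 2096 has 30 days: 493 − 30 = 463 left.
July 2096 has 31 days: 463 − 31 = 432 left.
August 2096 has 31 days: 432 − 31 = 401 left.
September 2096 has 30 days: 401 − 30 = 371 left.
October 2096 has 31 days: 371 − 31 = 340 left.
November 2096 has 30 days: 340 − 30 = 310 left.
December 2096 has 31 days: 310 − 31 = 279 left.
January 2097 has 31 days: 279 − 31 = 248 left.
February 2097 has 28 days (2097 is not a leap year): 248 − 28 = 220 left.
March 2097 has 31 days: 220 − 31 = 189 left.
April 2097 has 30 days: 189 − 30 = 159 left.
May 2097 has 31 days: 159 − 31 = 128 left.
June 2097 has 30 days: 128 − 30 = 98 left.
July 2097 has 31 days: 98 − 31 = 67 left.
August 2097 has 31 days: 67 − 31 = 36 left.
September 2097 has 30 days: 36 − 30 = 6 left.
6 days into October 2097 → October 6, 2097.
Advancing 5 months from October 6, 2097:
month 10 + 5 = 15, which is month 3 of year 2098 → March 2098.
Day 6 is valid in March, giving March 6, 2098.
Adding 324 days from March 6, 2098:
March has 31 days, so 31 − 6 = 25 days remain after March 6, 2098; 324 − 25 = 299 left.
April 2098 has 30 days: 299 − 30 = 269 left.
May 2098 has 31 days: 269 − 31 = 238 left.
June 2098 has 30 days: 238 − 30 = 208 left.
July 2098 has 31 days: 208 − 31 = 177 left.
August 2098 has 31 days: 177 − 31 = 146 left.
September 2098 has 30 days: 146 − 30 = 116 left.
October 2098 has 31 days: 116 − 31 = 85 left.
November 2098 has 30 days: 85 − 30 = 55 left.
December 2098 has 31 days: 55 − 31 = 24 left.
24 days into January 2099 → January 24, 2099.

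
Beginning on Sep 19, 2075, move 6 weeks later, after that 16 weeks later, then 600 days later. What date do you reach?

October 12, 2077

Counting forward 6 weeks (= 42 days) from September 19, 2075:
September has 30 days, so 30 − 19 = 11 days remain after September 19, 2075; 42 − 11 = 31 left.
31 days into October 2075 → October 31, 2075.
Counting forward 16 weeks (= 112 days) from October 31, 2075:
October has 31 days, so 31 − 31 = 0 days remain after October 31, 2075; 112 − 0 = 112 left.
November 2075 has 30 days: 112 − 30 = 82 left.
December 2075 has 31 days: 82 − 31 = 51 left.
January 2076 has 31 days: 51 − 31 = 20 left.
20 days into February 2076 → February 20, 2076.
Advancing 600 days from February 20, 2076:
February has 29 days, so 29 − 20 = 9 days remain after February 20, 2076; 600 − 9 = 591 left.
March 2076 has 31 days: 591 − 31 = 560 left.
April 2076 has 30 days: 560 − 30 = 530 left.
May 2076 has 31 days: 530 − 31 = 499 left.
June 2076 has 30 days: 499 − 30 = 469 left.
July 2076 has 31 days: 469 − 31 = 438 left.
August 2076 has 31 days: 438 − 31 = 407 left.
September 2076 has 30 days: 407 − 30 = 377 left.
October 2076 has 31 days: 377 − 31 = 346 left.
November 2076 has 30 days: 346 − 30 = 316 left.
December 2076 has 31 days: 316 − 31 = 285 left.
January 2077 has 31 days: 285 − 31 = 254 left.
February 2077 has 28 days (2077 is not a leap year): 254 − 28 = 226 left.
March 2077 has 31 days: 226 − 31 = 195 left.
April 2077 has 30 days: 195 − 30 = 165 left.
May 2077 has 31 days: 165 − 31 = 134 left.
June 2077 has 30 days: 134 − 30 = 104 left.
July 2077 has 31 days: 104 − 31 = 73 left.
August 2077 has 31 days: 73 − 31 = 42 left.
September 2077 has 30 days: 42 − 30 = 12 left.
12 days into October 2077 → October 12, 2077.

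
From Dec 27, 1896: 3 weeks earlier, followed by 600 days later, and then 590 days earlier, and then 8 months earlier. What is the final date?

Subtracting 3 weeks (= 21 days) from December 27, 1896:
27 − 21 = 6, still in December 1896.
Advancing 600 days from December 6, 1896:
December has 31 days, so 31 − 6 = 25 days remain after December 6, 1896; 600 − 25 = 575 left.
January 1897 has 31 days: 575 − 31 = 544 left.
February 1897 has 28 days (1897 is not a leap year): 544 − 28 = 516 left.
March 1897 has 31 days: 516 − 31 = 485 left.
April 1897 has 30 days: 485 − 30 = 455 left.
May 1897 has 31 days: 455 − 31 = 424 left.
June 1897 has 30 days: 424 − 30 = 394 left.
July 1897 has 31 days: 394 − 31 = 363 left.
August 1897 has 31 days: 363 − 31 = 332 left.
September 1897 has 30 days: 332 − 30 = 302 left.
October 1897 has 31 days: 302 − 31 = 271 left.
November 1897 has 30 days: 271 − 30 = 241 left.
December 1897 has 31 days: 241 − 31 = 210 left.
January 1898 has 31 days: 210 − 31 = 179 left.
February 1898 has 28 days (1898 is not a leap year): 179 − 28 = 151 left.
March 1898 has 31 days: 151 − 31 = 120 left.
April 1898 has 30 days: 120 − 30 = 90 left.
May 1898 has 31 days: 90 − 31 = 59 left.
June 1898 has 30 days: 59 − 30 = 29 left.
29 days into July 1898 → July 29, 1898.
Subtracting 590 days from July 29, 1898:
Going back 29 days from July 29, 1898 reaches the end of the previous month; 590 − 29 = 561 left.
June 1898 has 30 days: 561 − 30 = 531 left.
May 1898 has 31 days: 531 − 31 = 500 left.
April 1898 has 30 days: 500 − 30 = 470 left.
March 1898 has 31 days: 470 − 31 = 439 left.
February 1898 has 28 days (1898 is not a leap year): 439 − 28 = 411 left.
January 1898 has 31 days: 411 − 31 = 380 left.
December 1897 has 31 days: 380 − 31 = 349 left.
November 1897 has 30 days: 349 − 30 = 319 left.
October 1897 has 31 days: 319 − 31 = 288 left.
September 1897 has 30 days: 288 − 30 = 258 left.
August 1897 has 31 days: 258 − 31 = 227 left.
July 1897 has 31 days: 227 − 31 = 196 left.
June 1897 has 30 days: 196 − 30 = 166 left.
May 1897 has 31 days: 166 − 31 = 135 left.
April 1897 has 30 days: 135 − 30 = 105 left.
March 1897 has 31 days: 105 − 31 = 74 left.
February 1897 has 28 days (1897 is not a leap year): 74 − 28 = 46 left.
January 1897 has 31 days: 46 − 31 = 15 left.
December 1896 has 31 days; 31 − 15 = 16 → December 16, 1896.
Counting back 8 months from December 16, 1896:
month 12 − 8 = 4 → April 1896.
Day 16 is valid in April, giving April 16, 1896.

April 16, 1896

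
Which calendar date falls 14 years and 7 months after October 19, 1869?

May 19, 1884

Advancing 14 years and 7 months from October 19, 1869.
+14 years → 1883; month 10 + 7 = 17, which is month 5 of year 1884 → May 1884.
Day 19 is valid in May, giving May 19, 1884.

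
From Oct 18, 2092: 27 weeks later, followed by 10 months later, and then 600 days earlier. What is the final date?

Advancing 27 weeks (= 189 days) from October 18, 2092:
October has 31 days, so 31 − 18 = 13 days remain after October 18, 2092; 189 − 13 = 176 left.
November 2092 has 30 days: 176 − 30 = 146 left.
December 2092 has 31 days: 146 − 31 = 115 left.
January 2093 has 31 days: 115 − 31 = 84 left.
February 2093 has 28 days (2093 is not a leap year): 84 − 28 = 56 left.
March 2093 has 31 days: 56 − 31 = 25 left.
25 days into April 2093 → April 25, 2093.
Adding 10 months from April 25, 2093:
month 4 + 10 = 14, which is month 2 of year 2094 → February 2094.
Day 25 is valid in February, giving February 25, 2094.
Subtracting 600 days from February 25, 2094:
Going back 25 days from February 25, 2094 reaches the end of the previous month; 600 − 25 = 575 left.
January 2094 has 31 days: 575 − 31 = 544 left.
December 2093 has 31 days: 544 − 31 = 513 left.
November 2093 has 30 days: 513 − 30 = 483 left.
October 2093 has 31 days: 483 − 31 = 452 left.
September 2093 has 30 days: 452 − 30 = 422 left.
August 2093 has 31 days: 422 − 31 = 391 left.
July 2093 has 31 days: 391 − 31 = 360 left.
June 2093 has 30 days: 360 − 30 = 330 left.
May 2093 has 31 days: 330 − 31 = 299 left.
April 2093 has 30 days: 299 − 30 = 269 left.
March 2093 has 31 days: 269 − 31 = 238 left.
February 2093 has 28 days (2093 is not a leap year): 238 − 28 = 210 left.
January 2093 has 31 days: 210 − 31 = 179 left.
December 2092 has 31 days: 179 − 31 = 148 left.
November 2092 has 30 days: 148 − 30 = 118 left.
October 2092 has 31 days: 118 − 31 = 87 left.
September 2092 has 30 days: 87 − 30 = 57 left.
August 2092 has 31 days: 57 − 31 = 26 left.
July 2092 has 31 days; 31 − 26 = 5 → July 5, 2092.

July 5, 2092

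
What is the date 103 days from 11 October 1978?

Counting forward 103 days from October 11, 1978.
October has 31 days, so 31 − 11 = 20 days remain after October 11, 1978; 103 − 20 = 83 left.
November 1978 has 30 days: 83 − 30 = 53 left.
December 1978 has 31 days: 53 − 31 = 22 left.
22 days into January 1979 → January 22, 1979.

January 22, 1979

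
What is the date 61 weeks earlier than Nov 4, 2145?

Going back 61 weeks = 427 days from November 4, 2145.
Going back 4 days from November 4, 2145 reaches the end of the previous month; 427 − 4 = 423 left.
October 2145 has 31 days: 423 − 31 = 392 left.
September 2145 has 30 days: 392 − 30 = 362 left.
August 2145 has 31 days: 362 − 31 = 331 left.
July 2145 has 31 days: 331 − 31 = 300 left.
June 2145 has 30 days: 300 − 30 = 270 left.
May 2145 has 31 days: 270 − 31 = 239 left.
April 2145 has 30 days: 239 − 30 = 209 left.
March 2145 has 31 days: 209 − 31 = 178 left.
February 2145 has 28 days (2145 is not a leap year): 178 − 28 = 150 left.
January 2145 has 31 days: 150 − 31 = 119 left.
December 2144 has 31 days: 119 − 31 = 88 left.
November 2144 has 30 days: 88 − 30 = 58 left.
October 2144 has 31 days: 58 − 31 = 27 left.
September 2144 has 30 days; 30 − 27 = 3 → September 3, 2144.

September 3, 2144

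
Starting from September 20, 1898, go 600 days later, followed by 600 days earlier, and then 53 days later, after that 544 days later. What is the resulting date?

Advancing 600 days from September 20, 1898:
September has 30 days, so 30 − 20 = 10 days remain after September 20, 1898; 600 − 10 = 590 left.
October 1898 has 31 days: 590 − 31 = 559 left.
November 1898 has 30 days: 559 − 30 = 529 left.
December 1898 has 31 days: 529 − 31 = 498 left.
January 1899 has 31 days: 498 − 31 = 467 left.
February 1899 has 28 days (1899 is not a leap year): 467 − 28 = 439 left.
March 1899 has 31 days: 439 − 31 = 408 left.
April 1899 has 30 days: 408 − 30 = 378 left.
May 1899 has 31 days: 378 − 31 = 347 left.
June 1899 has 30 days: 347 − 30 = 317 left.
July 1899 has 31 days: 317 − 31 = 286 left.
August 1899 has 31 days: 286 − 31 = 255 left.
September 1899 has 30 days: 255 − 30 = 225 left.
October 1899 has 31 days: 225 − 31 = 194 left.
November 1899 has 30 days: 194 − 30 = 164 left.
December 1899 has 31 days: 164 − 31 = 133 left.
January 1900 has 31 days: 133 − 31 = 102 left.
February 1900 has 28 days (1900 is not a leap year (divisible by 100 but not 400)): 102 − 28 = 74 left.
March 1900 has 31 days: 74 − 31 = 43 left.
April 1900 has 30 days: 43 − 30 = 13 left.
13 days into May 1900 → May 13, 1900.
Subtracting 600 days from May 13, 1900:
Going back 13 days from May 13, 1900 reaches the end of the previous month; 600 − 13 = 587 left.
April 1900 has 30 days: 587 − 30 = 557 left.
March 1900 has 31 days: 557 − 31 = 526 left.
February 1900 has 28 days (1900 is not a leap year (divisible by 100 but not 400)): 526 − 28 = 498 left.
January 1900 has 31 days: 498 − 31 = 467 left.
December 1899 has 31 days: 467 − 31 = 436 left.
November 1899 has 30 days: 436 − 30 = 406 left.
October 1899 has 31 days: 406 − 31 = 375 left.
September 1899 has 30 days: 375 − 30 = 345 left.
August 1899 has 31 days: 345 − 31 = 314 left.
July 1899 has 31 days: 314 − 31 = 283 left.
June 1899 has 30 days: 283 − 30 = 253 left.
May 1899 has 31 days: 253 − 31 = 222 left.
April 1899 has 30 days: 222 − 30 = 192 left.
March 1899 has 31 days: 192 − 31 = 161 left.
February 1899 has 28 days (1899 is not a leap year): 161 − 28 = 133 left.
January 1899 has 31 days: 133 − 31 = 102 left.
December 1898 has 31 days: 102 − 31 = 71 left.
November 1898 has 30 days: 71 − 30 = 41 left.
October 1898 has 31 days: 41 − 31 = 10 left.
September 1898 has 30 days; 30 − 10 = 20 → September 20, 1898.
Adding 53 days from September 20, 1898:
September has 30 days, so 30 − 20 = 10 days remain after September 20, 1898; 53 − 10 = 43 left.
October 1898 has 31 days: 43 − 31 = 12 left.
12 days into November 1898 → November 12, 1898.
Counting forward 544 days from November 12, 1898:
November has 30 days, so 30 − 12 = 18 days remain after November 12, 1898; 544 − 18 = 526 left.
December 1898 has 31 days: 526 − 31 = 495 left.
January 1899 has 31 days: 495 − 31 = 464 left.
February 1899 has 28 days (1899 is not a leap year): 464 − 28 = 436 left.
March 1899 has 31 days: 436 − 31 = 405 left.
April 1899 has 30 days: 405 − 30 = 375 left.
May 1899 has 31 days: 375 − 31 = 344 left.
June 1899 has 30 days: 344 − 30 = 314 left.
July 1899 has 31 days: 314 − 31 = 283 left.
August 1899 has 31 days: 283 − 31 = 252 left.
September 1899 has 30 days: 252 − 30 = 222 left.
October 1899 has 31 days: 222 − 31 = 191 left.
November 1899 has 30 days: 191 − 30 = 161 left.
December 1899 has 31 days: 161 − 31 = 130 left.
January 1900 has 31 days: 130 − 31 = 99 left.
February 1900 has 28 days (1900 is not a leap year (divisible by 100 but not 400)): 99 − 28 = 71 left.
March 1900 has 31 days: 71 − 31 = 40 left.
April 1900 has 30 days: 40 − 30 = 10 left.
10 days into May 1900 → May 10, 1900.

May 10, 1900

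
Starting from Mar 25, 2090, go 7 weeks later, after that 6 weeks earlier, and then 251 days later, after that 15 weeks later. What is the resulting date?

Counting forward 7 weeks (= 49 days) from March 25, 2090:
March has 31 days, so 31 − 25 = 6 days remain after March 25, 2090; 49 − 6 = 43 left.
April 2090 has 30 days: 43 − 30 = 13 left.
13 days into May 2090 → May 13, 2090.
Counting back 6 weeks (= 42 days) from May 13, 2090:
Going back 13 days from May 13, 2090 reaches the end of the previous month; 42 − 13 = 29 left.
April 2090 has 30 days; 30 − 29 = 1 → April 1, 2090.
Advancing 251 days from April 1, 2090:
April has 30 days, so 30 − 1 = 29 days remain after April 1, 2090; 251 − 29 = 222 left.
May 2090 has 31 days: 222 − 31 = 191 left.
June 2090 has 30 days: 191 − 30 = 161 left.
July 2090 has 31 days: 161 − 31 = 130 left.
August 2090 has 31 days: 130 − 31 = 99 left.
September 2090 has 30 days: 99 − 30 = 69 left.
October 2090 has 31 days: 69 − 31 = 38 left.
November 2090 has 30 days: 38 − 30 = 8 left.
8 days into December 2090 → December 8, 2090.
Counting forward 15 weeks (= 105 days) from December 8, 2090:
December has 31 days, so 31 − 8 = 23 days remain after December 8, 2090; 105 − 23 = 82 left.
January 2091 has 31 days: 82 − 31 = 51 left.
February 2091 has 28 days (2091 is not a leap year): 51 − 28 = 23 left.
23 days into March 2091 → March 23, 2091.

March 23, 2091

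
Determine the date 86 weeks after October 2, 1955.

Adding 86 weeks = 602 days from October 2, 1955.
October has 31 days, so 31 − 2 = 29 days remain after October 2, 1955; 602 − 29 = 573 left.
November 1955 has 30 days: 573 − 30 = 543 left.
December 1955 has 31 days: 543 − 31 = 512 left.
January 1956 has 31 days: 512 − 31 = 481 left.
February 1956 has 29 days (1956 is a leap year): 481 − 29 = 452 left.
March 1956 has 31 days: 452 − 31 = 421 left.
April 1956 has 30 days: 421 − 30 = 391 left.
May 1956 has 31 days: 391 − 31 = 360 left.
June 1956 has 30 days: 360 − 30 = 330 left.
July 1956 has 31 days: 330 − 31 = 299 left.
August 1956 has 31 days: 299 − 31 = 268 left.
September 1956 has 30 days: 268 − 30 = 238 left.
October 1956 has 31 days: 238 − 31 = 207 left.
November 1956 has 30 days: 207 − 30 = 177 left.
December 1956 has 31 days: 177 − 31 = 146 left.
January 1957 has 31 days: 146 − 31 = 115 left.
February 1957 has 28 days (1957 is not a leap year): 115 − 28 = 87 left.
March 1957 has 31 days: 87 − 31 = 56 left.
April 1957 has 30 days: 56 − 30 = 26 left.
26 days into May 1957 → May 26, 1957.

May 26, 1957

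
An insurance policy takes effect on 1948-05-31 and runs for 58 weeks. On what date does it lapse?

Adding 58 weeks = 406 days from May 31, 1948.
May has 31 days, so 31 − 31 = 0 days remain after May 31, 1948; 406 − 0 = 406 left.
June 1948 has 30 days: 406 − 30 = 376 left.
July 1948 has 31 days: 376 − 31 = 345 left.
August 1948 has 31 days: 345 − 31 = 314 left.
September 1948 has 30 days: 314 − 30 = 284 left.
October 1948 has 31 days: 284 − 31 = 253 left.
November 1948 has 30 days: 253 − 30 = 223 left.
December 1948 has 31 days: 223 − 31 = 192 left.
January 1949 has 31 days: 192 − 31 = 161 left.
February 1949 has 28 days (1949 is not a leap year): 161 − 28 = 133 left.
March 1949 has 31 days: 133 − 31 = 102 left.
April 1949 has 30 days: 102 − 30 = 72 left.
May 1949 has 31 days: 72 − 31 = 41 left.
June 1949 has 30 days: 41 − 30 = 11 left.
11 days into July 1949 → July 11, 1949.

July 11, 1949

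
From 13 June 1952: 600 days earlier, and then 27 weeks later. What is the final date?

Counting back 600 days from June 13, 1952:
Going back 13 days from June 13, 1952 reaches the end of the previous month; 600 − 13 = 587 left.
May 1952 has 31 days: 587 − 31 = 556 left.
April 1952 has 30 days: 556 − 30 = 526 left.
March 1952 has 31 days: 526 − 31 = 495 left.
February 1952 has 29 days (1952 is a leap year): 495 − 29 = 466 left.
January 1952 has 31 days: 466 − 31 = 435 left.
December 1951 has 31 days: 435 − 31 = 404 left.
November 1951 has 30 days: 404 − 30 = 374 left.
October 1951 has 31 days: 374 − 31 = 343 left.
September 1951 has 30 days: 343 − 30 = 313 left.
August 1951 has 31 days: 313 − 31 = 282 left.
July 1951 has 31 days: 282 − 31 = 251 left.
June 1951 has 30 days: 251 − 30 = 221 left.
May 1951 has 31 days: 221 − 31 = 190 left.
April 1951 has 30 days: 190 − 30 = 160 left.
March 1951 has 31 days: 160 − 31 = 129 left.
February 1951 has 28 days (1951 is not a leap year): 129 − 28 = 101 left.
January 1951 has 31 days: 101 − 31 = 70 left.
December 1950 has 31 days: 70 − 31 = 39 left.
November 1950 has 30 days: 39 − 30 = 9 left.
October 1950 has 31 days; 31 − 9 = 22 → October 22, 1950.
Advancing 27 weeks (= 189 days) from October 22, 1950:
October has 31 days, so 31 − 22 = 9 days remain after October 22, 1950; 189 − 9 = 180 left.
November 1950 has 30 days: 180 − 30 = 150 left.
December 1950 has 31 days: 150 − 31 = 119 left.
January 1951 has 31 days: 119 − 31 = 88 left.
February 1951 has 28 days (1951 is not a leap year): 88 − 28 = 60 left.
March 1951 has 31 days: 60 − 31 = 29 left.
29 days into April 1951 → April 29, 1951.

April 29, 1951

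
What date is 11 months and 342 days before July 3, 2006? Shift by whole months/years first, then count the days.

August 26, 2004

Subtracting 11 months and 342 days from July 3, 2006: first the month/year part, then the days.
month 7 − 11 = -4, which is month 8 of year 2005 → August 2005.
Day 3 is valid in August, giving August 3, 2005.
Now subtract 342 days from August 3, 2005.
Going back 3 days from August 3, 2005 reaches the end of the previous month; 342 − 3 = 339 left.
July 2005 has 31 days: 339 − 31 = 308 left.
June 2005 has 30 days: 308 − 30 = 278 left.
May 2005 has 31 days: 278 − 31 = 247 left.
April 2005 has 30 days: 247 − 30 = 217 left.
March 2005 has 31 days: 217 − 31 = 186 left.
February 2005 has 28 days (2005 is not a leap year): 186 − 28 = 158 left.
January 2005 has 31 days: 158 − 31 = 127 left.
December 2004 has 31 days: 127 − 31 = 96 left.
November 2004 has 30 days: 96 − 30 = 66 left.
October 2004 has 31 days: 66 − 31 = 35 left.
September 2004 has 30 days: 35 − 30 = 5 left.
August 2004 has 31 days; 31 − 5 = 26 → August 26, 2004.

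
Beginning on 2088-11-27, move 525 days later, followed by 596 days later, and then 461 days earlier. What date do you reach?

September 18, 2090

Adding 525 days from November 27, 2088:
November has 30 days, so 30 − 27 = 3 days remain after November 27, 2088; 525 − 3 = 522 left.
December 2088 has 31 days: 522 − 31 = 491 left.
January 2089 has 31 days: 491 − 31 = 460 left.
February 2089 has 28 days (2089 is not a leap year): 460 − 28 = 432 left.
March 2089 has 31 days: 432 − 31 = 401 left.
April 2089 has 30 days: 401 − 30 = 371 left.
May 2089 has 31 days: 371 − 31 = 340 left.
June 2089 has 30 days: 340 − 30 = 310 left.
July 2089 has 31 days: 310 − 31 = 279 left.
August 2089 has 31 days: 279 − 31 = 248 left.
September 2089 has 30 days: 248 − 30 = 218 left.
October 2089 has 31 days: 218 − 31 = 187 left.
November 2089 has 30 days: 187 − 30 = 157 left.
December 2089 has 31 days: 157 − 31 = 126 left.
January 2090 has 31 days: 126 − 31 = 95 left.
February 2090 has 28 days (2090 is not a leap year): 95 − 28 = 67 left.
March 2090 has 31 days: 67 − 31 = 36 left.
April 2090 has 30 days: 36 − 30 = 6 left.
6 days into May 2090 → May 6, 2090.
Adding 596 days from May 6, 2090:
May has 31 days, so 31 − 6 = 25 days remain after May 6, 2090; 596 − 25 = 571 left.
June 2090 has 30 days: 571 − 30 = 541 left.
July 2090 has 31 days: 541 − 31 = 510 left.
August 2090 has 31 days: 510 − 31 = 479 left.
September 2090 has 30 days: 479 − 30 = 449 left.
October 2090 has 31 days: 449 − 31 = 418 left.
November 2090 has 30 days: 418 − 30 = 388 left.
December 2090 has 31 days: 388 − 31 = 357 left.
January 2091 has 31 days: 357 − 31 = 326 left.
February 2091 has 28 days (2091 is not a leap year): 326 − 28 = 298 left.
March 2091 has 31 days: 298 − 31 = 267 left.
April 2091 has 30 days: 267 − 30 = 237 left.
May 2091 has 31 days: 237 − 31 = 206 left.
June 2091 has 30 days: 206 − 30 = 176 left.
July 2091 has 31 days: 176 − 31 = 145 left.
August 2091 has 31 days: 145 − 31 = 114 left.
September 2091 has 30 days: 114 − 30 = 84 left.
October 2091 has 31 days: 84 − 31 = 53 left.
November 2091 has 30 days: 53 − 30 = 23 left.
23 days into December 2091 → December 23, 2091.
Subtracting 461 days from December 23, 2091:
Going back 23 days from December 23, 2091 reaches the end of the previous month; 461 − 23 = 438 left.
November 2091 has 30 days: 438 − 30 = 408 left.
October 2091 has 31 days: 408 − 31 = 377 left.
September 2091 has 30 days: 377 − 30 = 347 left.
August 2091 has 31 days: 347 − 31 = 316 left.
July 2091 has 31 days: 316 − 31 = 285 left.
June 2091 has 30 days: 285 − 30 = 255 left.
May 2091 has 31 days: 255 − 31 = 224 left.
April 2091 has 30 days: 224 − 30 = 194 left.
March 2091 has 31 days: 194 − 31 = 163 left.
February 2091 has 28 days (2091 is not a leap year): 163 − 28 = 135 left.
January 2091 has 31 days: 135 − 31 = 104 left.
December 2090 has 31 days: 104 − 31 = 73 left.
November 2090 has 30 days: 73 − 30 = 43 left.
October 2090 has 31 days: 43 − 31 = 12 left.
September 2090 has 30 days; 30 − 12 = 18 → September 18, 2090.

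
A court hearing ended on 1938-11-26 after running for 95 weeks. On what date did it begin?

January 30, 1937

Counting back 95 weeks = 665 days from November 26, 1938.
Going back 26 days from November 26, 1938 reaches the end of the previous month; 665 − 26 = 639 left.
October 1938 has 31 days: 639 − 31 = 608 left.
September 1938 has 30 days: 608 − 30 = 578 left.
August 1938 has 31 days: 578 − 31 = 547 left.
July 1938 has 31 days: 547 − 31 = 516 left.
June 1938 has 30 days: 516 − 30 = 486 left.
May 1938 has 31 days: 486 − 31 = 455 left.
April 1938 has 30 days: 455 − 30 = 425 left.
March 1938 has 31 days: 425 − 31 = 394 left.
February 1938 has 28 days (1938 is not a leap year): 394 − 28 = 366 left.
January 1938 has 31 days: 366 − 31 = 335 left.
December 1937 has 31 days: 335 − 31 = 304 left.
November 1937 has 30 days: 304 − 30 = 274 left.
October 1937 has 31 days: 274 − 31 = 243 left.
September 1937 has 30 days: 243 − 30 = 213 left.
August 1937 has 31 days: 213 − 31 = 182 left.
July 1937 has 31 days: 182 − 31 = 151 left.
June 1937 has 30 days: 151 − 30 = 121 left.
May 1937 has 31 days: 121 − 31 = 90 left.
April 1937 has 30 days: 90 − 30 = 60 left.
March 1937 has 31 days: 60 − 31 = 29 left.
February 1937 has 28 days (1937 is not a leap year): 29 − 28 = 1 left.
January 1937 has 31 days; 31 − 1 = 30 → January 30, 1937.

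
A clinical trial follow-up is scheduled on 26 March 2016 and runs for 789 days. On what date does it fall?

Advancing 789 days from March 26, 2016.
March has 31 days, so 31 − 26 = 5 days remain after March 26, 2016; 789 − 5 = 784 left.
April 2016 has 30 days: 784 − 30 = 754 left.
May 2016 has 31 days: 754 − 31 = 723 left.
June 2016 has 30 days: 723 − 30 = 693 left.
July 2016 has 31 days: 693 − 31 = 662 left.
August 2016 has 31 days: 662 − 31 = 631 left.
September 2016 has 30 days: 631 − 30 = 601 left.
October 2016 has 31 days: 601 − 31 = 570 left.
November 2016 has 30 days: 570 − 30 = 540 left.
December 2016 has 31 days: 540 − 31 = 509 left.
January 2017 has 31 days: 509 − 31 = 478 left.
February 2017 has 28 days (2017 is not a leap year): 478 − 28 = 450 left.
March 2017 has 31 days: 450 − 31 = 419 left.
April 2017 has 30 days: 419 − 30 = 389 left.
May 2017 has 31 days: 389 − 31 = 358 left.
June 2017 has 30 days: 358 − 30 = 328 left.
July 2017 has 31 days: 328 − 31 = 297 left.
August 2017 has 31 days: 297 − 31 = 266 left.
September 2017 has 30 days: 266 − 30 = 236 left.
October 2017 has 31 days: 236 − 31 = 205 left.
November 2017 has 30 days: 205 − 30 = 175 left.
December 2017 has 31 days: 175 − 31 = 144 left.
January 2018 has 31 days: 144 − 31 = 113 left.
February 2018 has 28 days (2018 is not a leap year): 113 − 28 = 85 left.
March 2018 has 31 days: 85 − 31 = 54 left.
April 2018 has 30 days: 54 − 30 = 24 left.
24 days into May 2018 → May 24, 2018.

May 24, 2018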